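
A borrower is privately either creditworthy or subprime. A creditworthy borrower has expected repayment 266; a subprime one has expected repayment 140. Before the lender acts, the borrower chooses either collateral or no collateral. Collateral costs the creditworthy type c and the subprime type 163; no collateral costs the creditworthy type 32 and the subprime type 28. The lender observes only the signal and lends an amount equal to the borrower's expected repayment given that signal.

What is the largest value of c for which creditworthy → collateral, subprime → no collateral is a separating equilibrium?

Under separation: collateral → creditworthy (pays 266); no collateral → subprime (pays 140).
Subprime: 140 − 28 = 112 ≥ 266 − 163 = 103. Holds regardless of c. ✓
Creditworthy: 266 − c ≥ 140 − 32, so c ≤ 266 − 108 = 158.

158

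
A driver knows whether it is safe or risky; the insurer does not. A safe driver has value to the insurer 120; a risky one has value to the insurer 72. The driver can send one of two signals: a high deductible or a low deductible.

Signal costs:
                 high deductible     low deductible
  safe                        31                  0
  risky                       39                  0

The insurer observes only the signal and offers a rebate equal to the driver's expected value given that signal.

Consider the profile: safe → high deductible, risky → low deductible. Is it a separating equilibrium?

If types separate, high deductible earns payment 120 and low deductible earns 72.
Safe: high deductible gives 120 − 31 = 89; low deductible gives 72 − 0 = 72. No deviation. ✓
Risky: low deductible gives 72 − 0 = 72; high deductible gives 120 − 39 = 81. Would deviate. ✗

No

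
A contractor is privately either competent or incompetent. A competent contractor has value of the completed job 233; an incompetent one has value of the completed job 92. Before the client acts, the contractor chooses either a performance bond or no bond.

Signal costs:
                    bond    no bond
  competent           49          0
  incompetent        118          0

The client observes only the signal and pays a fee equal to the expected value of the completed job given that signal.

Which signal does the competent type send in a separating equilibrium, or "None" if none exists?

Try competent → bond, incompetent → no bond:
  If types separate, bond earns payment 233 and no bond earns 92.
  Competent: bond gives 233 − 49 = 184; no bond gives 92 − 0 = 92. No deviation. ✓
  Incompetent: no bond gives 92 − 0 = 92; bond gives 233 − 118 = 115. Would deviate. ✗
Try competent → no bond, incompetent → bond:
  If types separate, no bond earns payment 233 and bond earns 92.
  Competent: no bond gives 233 − 0 = 233; bond gives 92 − 49 = 43. No deviation. ✓
  Incompetent: bond gives 92 − 118 = -26; no bond gives 233 − 0 = 233. Would deviate. ✗
Neither assignment is incentive-compatible.

None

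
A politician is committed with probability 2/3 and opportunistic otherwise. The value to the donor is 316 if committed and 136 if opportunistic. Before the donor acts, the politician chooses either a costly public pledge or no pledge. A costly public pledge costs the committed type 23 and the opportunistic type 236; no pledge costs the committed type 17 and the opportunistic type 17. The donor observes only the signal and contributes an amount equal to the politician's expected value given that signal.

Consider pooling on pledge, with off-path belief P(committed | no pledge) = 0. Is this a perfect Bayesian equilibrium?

At the pooled signal (pledge) the donor holds the prior 2/3 and pays 2/3·316 + 1/3·136 = 256. Off-path (no pledge) belief 0 gives 0·316 + 1·136 = 136.
Committed: pledge gives 256 − 23 = 233; no pledge gives 136 − 17 = 119. Stays. ✓
Opportunistic: pledge gives 256 − 236 = 20; no pledge gives 136 − 17 = 119. Deviates. ✗

No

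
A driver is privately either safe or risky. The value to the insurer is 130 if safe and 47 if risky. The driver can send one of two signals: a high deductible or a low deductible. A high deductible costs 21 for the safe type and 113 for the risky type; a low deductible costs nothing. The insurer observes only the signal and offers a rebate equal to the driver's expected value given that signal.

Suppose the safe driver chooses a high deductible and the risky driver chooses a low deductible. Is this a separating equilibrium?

Yes

If types separate, high deductible earns payment 130 and low deductible earns 47.
Safe: high deductible gives 130 − 21 = 109; low deductible gives 47 − 0 = 47. No deviation. ✓
Risky: low deductible gives 47 − 0 = 47; high deductible gives 130 − 113 = 17. No deviation. ✓
Both incentive constraints hold.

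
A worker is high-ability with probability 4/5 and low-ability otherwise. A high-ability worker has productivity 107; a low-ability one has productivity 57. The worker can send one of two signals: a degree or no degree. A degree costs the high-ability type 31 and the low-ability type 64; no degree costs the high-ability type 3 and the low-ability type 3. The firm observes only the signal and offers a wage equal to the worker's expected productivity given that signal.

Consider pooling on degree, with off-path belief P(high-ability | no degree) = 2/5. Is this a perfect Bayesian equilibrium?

No

At the pooled signal (degree) the firm holds the prior 4/5 and pays 4/5·107 + 1/5·57 = 97. Off-path (no degree) belief 2/5 gives 2/5·107 + 3/5·57 = 77.
High-ability: degree gives 97 − 31 = 66; no degree gives 77 − 3 = 74. Deviates. ✗
Low-ability: degree gives 97 − 64 = 33; no degree gives 77 − 3 = 74. Deviates. ✗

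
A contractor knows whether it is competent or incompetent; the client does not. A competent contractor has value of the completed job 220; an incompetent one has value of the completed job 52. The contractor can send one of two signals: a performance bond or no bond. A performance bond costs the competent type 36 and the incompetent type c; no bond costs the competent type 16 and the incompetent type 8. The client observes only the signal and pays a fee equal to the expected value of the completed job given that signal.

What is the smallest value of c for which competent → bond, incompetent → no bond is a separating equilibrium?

Under separation: bond → competent (pays 220); no bond → incompetent (pays 52).
Competent: 220 − 36 = 184 ≥ 52 − 16 = 36. Holds regardless of c. ✓
Incompetent: 52 − 8 ≥ 220 − c, so c ≥ 220 − 44 = 176.

176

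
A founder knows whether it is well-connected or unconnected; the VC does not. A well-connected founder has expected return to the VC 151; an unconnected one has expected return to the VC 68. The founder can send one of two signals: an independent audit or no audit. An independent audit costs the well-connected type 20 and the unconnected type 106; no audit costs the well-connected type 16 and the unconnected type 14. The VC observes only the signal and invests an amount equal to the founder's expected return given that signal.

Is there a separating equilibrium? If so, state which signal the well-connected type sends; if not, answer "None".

audit

Try well-connected → audit, unconnected → no audit:
  Under separation the VC infers type exactly: audit → well-connected (pays 151), no audit → unconnected (pays 68).
  Well-connected: audit gives 151 − 20 = 131; no audit gives 68 − 16 = 52. No deviation. ✓
  Unconnected: no audit gives 68 − 14 = 54; audit gives 151 − 106 = 45. No deviation. ✓
Both hold — the well-connected type sends audit.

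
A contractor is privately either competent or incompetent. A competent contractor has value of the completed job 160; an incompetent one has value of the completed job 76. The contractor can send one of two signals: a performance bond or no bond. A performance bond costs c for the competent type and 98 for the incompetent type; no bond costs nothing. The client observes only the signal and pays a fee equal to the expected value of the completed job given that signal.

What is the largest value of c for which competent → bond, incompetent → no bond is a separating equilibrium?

84

Under separation: bond → competent (pays 160); no bond → incompetent (pays 76).
Incompetent: 76 − 0 = 76 ≥ 160 − 98 = 62. Holds regardless of c. ✓
Competent: 160 − c ≥ 76 − 0, so c ≤ 160 − 76 = 84.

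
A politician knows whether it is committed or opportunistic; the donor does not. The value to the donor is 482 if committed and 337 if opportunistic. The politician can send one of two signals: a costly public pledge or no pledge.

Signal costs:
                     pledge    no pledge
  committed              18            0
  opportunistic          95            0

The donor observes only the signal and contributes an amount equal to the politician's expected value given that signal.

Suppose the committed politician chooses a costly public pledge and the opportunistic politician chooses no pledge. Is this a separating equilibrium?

Under separation the donor infers type exactly: pledge → committed (pays 482), no pledge → opportunistic (pays 337).
Committed: pledge gives 482 − 18 = 464; no pledge gives 337 − 0 = 337. No deviation. ✓
Opportunistic: no pledge gives 337 − 0 = 337; pledge gives 482 − 95 = 387. Would deviate. ✗

No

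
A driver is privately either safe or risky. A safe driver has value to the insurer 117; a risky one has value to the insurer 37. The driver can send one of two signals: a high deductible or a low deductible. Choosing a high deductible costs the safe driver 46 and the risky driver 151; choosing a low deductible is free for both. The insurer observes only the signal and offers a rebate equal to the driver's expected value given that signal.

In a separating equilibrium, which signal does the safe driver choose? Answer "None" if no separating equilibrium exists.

high deductible

Try safe → high deductible, risky → low deductible:
  Under separation the insurer infers type exactly: high deductible → safe (pays 117), low deductible → risky (pays 37).
  Safe: high deductible gives 117 − 46 = 71; low deductible gives 37 − 0 = 37. No deviation. ✓
  Risky: low deductible gives 37 − 0 = 37; high deductible gives 117 − 151 = -34. No deviation. ✓
Both hold — the safe type sends high deductible.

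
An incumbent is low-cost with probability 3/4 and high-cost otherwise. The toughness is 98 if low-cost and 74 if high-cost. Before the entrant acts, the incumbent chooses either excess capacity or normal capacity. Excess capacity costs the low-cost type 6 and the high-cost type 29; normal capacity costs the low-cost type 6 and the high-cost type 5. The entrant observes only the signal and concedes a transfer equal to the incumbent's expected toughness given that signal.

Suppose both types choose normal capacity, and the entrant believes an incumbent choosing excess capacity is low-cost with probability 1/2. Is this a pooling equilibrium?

Yes

At the pooled signal (normal capacity) the entrant holds the prior 3/4 and pays 3/4·98 + 1/4·74 = 92. Off-path (excess capacity) belief 1/2 gives 1/2·98 + 1/2·74 = 86.
Low-cost: normal capacity gives 92 − 6 = 86; excess capacity gives 86 − 6 = 80. Stays. ✓
High-cost: normal capacity gives 92 − 5 = 87; excess capacity gives 86 − 29 = 57. Stays. ✓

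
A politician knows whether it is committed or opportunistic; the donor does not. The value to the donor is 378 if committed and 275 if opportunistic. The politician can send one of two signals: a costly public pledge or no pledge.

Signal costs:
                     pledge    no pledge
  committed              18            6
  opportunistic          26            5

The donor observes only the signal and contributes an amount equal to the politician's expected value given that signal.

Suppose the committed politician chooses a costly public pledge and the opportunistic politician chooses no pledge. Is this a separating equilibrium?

No

If types separate, pledge earns payment 378 and no pledge earns 275.
Committed: pledge gives 378 − 18 = 360; no pledge gives 275 − 6 = 269. No deviation. ✓
Opportunistic: no pledge gives 275 − 5 = 270; pledge gives 378 − 26 = 352. Would deviate. ✗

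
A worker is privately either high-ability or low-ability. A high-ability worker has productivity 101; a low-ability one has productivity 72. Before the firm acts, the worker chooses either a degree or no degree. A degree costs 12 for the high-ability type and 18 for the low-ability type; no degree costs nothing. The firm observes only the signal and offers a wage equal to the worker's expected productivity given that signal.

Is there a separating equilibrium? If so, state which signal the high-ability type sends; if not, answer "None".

Try high-ability → degree, low-ability → no degree:
  Under separation the firm infers type exactly: degree → high-ability (pays 101), no degree → low-ability (pays 72).
  High-ability: degree gives 101 − 12 = 89; no degree gives 72 − 0 = 72. No deviation. ✓
  Low-ability: no degree gives 72 − 0 = 72; degree gives 101 − 18 = 83. Would deviate. ✗
Try high-ability → no degree, low-ability → degree:
  Under separation the firm infers type exactly: no degree → high-ability (pays 101), degree → low-ability (pays 72).
  High-ability: no degree gives 101 − 0 = 101; degree gives 72 − 12 = 60. No deviation. ✓
  Low-ability: degree gives 72 − 18 = 54; no degree gives 101 − 0 = 101. Would deviate. ✗
Neither assignment is incentive-compatible.

None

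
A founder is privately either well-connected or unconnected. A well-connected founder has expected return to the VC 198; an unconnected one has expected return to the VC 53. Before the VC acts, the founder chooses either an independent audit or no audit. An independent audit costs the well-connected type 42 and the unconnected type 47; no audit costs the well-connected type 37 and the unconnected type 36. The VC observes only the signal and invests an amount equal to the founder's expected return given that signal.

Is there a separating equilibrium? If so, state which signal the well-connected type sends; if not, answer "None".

None

Try well-connected → audit, unconnected → no audit:
  If types separate, audit earns payment 198 and no audit earns 53.
  Well-connected: audit gives 198 − 42 = 156; no audit gives 53 − 37 = 16. No deviation. ✓
  Unconnected: no audit gives 53 − 36 = 17; audit gives 198 − 47 = 151. Would deviate. ✗
Try well-connected → no audit, unconnected → audit:
  If types separate, no audit earns payment 198 and audit earns 53.
  Well-connected: no audit gives 198 − 37 = 161; audit gives 53 − 42 = 11. No deviation. ✓
  Unconnected: audit gives 53 − 47 = 6; no audit gives 198 − 36 = 162. Would deviate. ✗
Neither assignment is incentive-compatible.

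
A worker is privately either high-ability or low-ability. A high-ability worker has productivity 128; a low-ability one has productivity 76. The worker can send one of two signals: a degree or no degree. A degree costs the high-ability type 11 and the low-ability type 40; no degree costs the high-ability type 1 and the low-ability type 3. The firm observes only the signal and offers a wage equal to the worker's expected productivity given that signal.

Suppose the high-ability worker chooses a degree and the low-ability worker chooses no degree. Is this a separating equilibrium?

No

If types separate, degree earns payment 128 and no degree earns 76.
High-ability: degree gives 128 − 11 = 117; no degree gives 76 − 1 = 75. No deviation. ✓
Low-ability: no degree gives 76 − 3 = 73; degree gives 128 − 40 = 88. Would deviate. ✗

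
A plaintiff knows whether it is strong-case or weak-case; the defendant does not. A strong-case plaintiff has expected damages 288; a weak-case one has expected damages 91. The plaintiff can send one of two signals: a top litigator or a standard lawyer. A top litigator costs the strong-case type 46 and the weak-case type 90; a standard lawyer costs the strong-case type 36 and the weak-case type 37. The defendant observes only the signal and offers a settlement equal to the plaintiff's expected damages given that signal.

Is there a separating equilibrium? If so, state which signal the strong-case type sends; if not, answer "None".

None

Try strong-case → top litigator, weak-case → standard lawyer:
  If types separate, top litigator earns payment 288 and standard lawyer earns 91.
  Strong-case: top litigator gives 288 − 46 = 242; standard lawyer gives 91 − 36 = 55. No deviation. ✓
  Weak-case: standard lawyer gives 91 − 37 = 54; top litigator gives 288 − 90 = 198. Would deviate. ✗
Try strong-case → standard lawyer, weak-case → top litigator:
  If types separate, standard lawyer earns payment 288 and top litigator earns 91.
  Strong-case: standard lawyer gives 288 − 36 = 252; top litigator gives 91 − 46 = 45. No deviation. ✓
  Weak-case: top litigator gives 91 − 90 = 1; standard lawyer gives 288 − 37 = 251. Would deviate. ✗
Neither assignment is incentive-compatible.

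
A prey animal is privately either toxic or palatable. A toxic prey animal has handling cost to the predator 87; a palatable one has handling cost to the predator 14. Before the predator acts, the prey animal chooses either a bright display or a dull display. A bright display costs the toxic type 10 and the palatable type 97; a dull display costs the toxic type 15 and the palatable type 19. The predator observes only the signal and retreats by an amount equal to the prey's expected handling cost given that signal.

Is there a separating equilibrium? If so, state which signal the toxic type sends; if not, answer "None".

bright display

Try toxic → bright display, palatable → dull display:
  If types separate, bright display earns payment 87 and dull display earns 14.
  Toxic: bright display gives 87 − 10 = 77; dull display gives 14 − 15 = -1. No deviation. ✓
  Palatable: dull display gives 14 − 19 = -5; bright display gives 87 − 97 = -10. No deviation. ✓
Both hold — the toxic type sends bright display.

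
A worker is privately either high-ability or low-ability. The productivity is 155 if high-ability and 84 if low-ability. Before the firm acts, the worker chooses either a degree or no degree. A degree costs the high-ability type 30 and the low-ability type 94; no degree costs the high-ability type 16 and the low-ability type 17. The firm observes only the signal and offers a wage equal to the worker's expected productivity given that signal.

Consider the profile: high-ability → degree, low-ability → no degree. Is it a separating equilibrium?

Yes

If types separate, degree earns payment 155 and no degree earns 84.
High-ability: degree gives 155 − 30 = 125; no degree gives 84 − 16 = 68. No deviation. ✓
Low-ability: no degree gives 84 − 17 = 67; degree gives 155 − 94 = 61. No deviation. ✓
Neither type gains from mimicking the other.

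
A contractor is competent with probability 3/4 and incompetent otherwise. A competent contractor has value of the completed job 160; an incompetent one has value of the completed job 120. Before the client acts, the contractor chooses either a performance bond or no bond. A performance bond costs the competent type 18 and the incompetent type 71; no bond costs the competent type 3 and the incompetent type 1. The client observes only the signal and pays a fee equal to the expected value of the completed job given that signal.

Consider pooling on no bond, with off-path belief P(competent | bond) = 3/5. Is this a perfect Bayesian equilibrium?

At the pooled signal (no bond) the client holds the prior 3/4 and pays 3/4·160 + 1/4·120 = 150. Off-path (bond) belief 3/5 gives 3/5·160 + 2/5·120 = 144.
Competent: no bond gives 150 − 3 = 147; bond gives 144 − 18 = 126. Stays. ✓
Incompetent: no bond gives 150 − 1 = 149; bond gives 144 − 71 = 73. Stays. ✓

Yes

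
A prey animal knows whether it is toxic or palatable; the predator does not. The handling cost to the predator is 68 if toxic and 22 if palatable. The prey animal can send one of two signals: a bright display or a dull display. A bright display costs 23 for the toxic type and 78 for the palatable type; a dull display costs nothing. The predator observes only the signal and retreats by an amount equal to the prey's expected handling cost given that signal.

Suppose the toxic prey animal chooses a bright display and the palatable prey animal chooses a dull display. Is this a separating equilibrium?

Yes

Under separation the predator infers type exactly: bright display → toxic (pays 68), dull display → palatable (pays 22).
Toxic: bright display gives 68 − 23 = 45; dull display gives 22 − 0 = 22. No deviation. ✓
Palatable: dull display gives 22 − 0 = 22; bright display gives 68 − 78 = -10. No deviation. ✓
Neither type gains from mimicking the other.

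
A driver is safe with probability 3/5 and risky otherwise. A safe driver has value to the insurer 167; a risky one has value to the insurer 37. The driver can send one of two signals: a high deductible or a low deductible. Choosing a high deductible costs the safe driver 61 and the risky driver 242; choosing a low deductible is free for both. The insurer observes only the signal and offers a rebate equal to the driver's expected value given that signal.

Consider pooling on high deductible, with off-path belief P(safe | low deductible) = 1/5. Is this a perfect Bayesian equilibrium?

On the equilibrium path (high deductible) the insurer holds the prior 3/5 and pays 3/5·167 + 2/5·37 = 115. Off-path (low deductible) belief 1/5 gives 1/5·167 + 4/5·37 = 63.
Safe: high deductible gives 115 − 61 = 54; low deductible gives 63 − 0 = 63. Deviates. ✗
Risky: high deductible gives 115 − 242 = -127; low deductible gives 63 − 0 = 63. Deviates. ✗

No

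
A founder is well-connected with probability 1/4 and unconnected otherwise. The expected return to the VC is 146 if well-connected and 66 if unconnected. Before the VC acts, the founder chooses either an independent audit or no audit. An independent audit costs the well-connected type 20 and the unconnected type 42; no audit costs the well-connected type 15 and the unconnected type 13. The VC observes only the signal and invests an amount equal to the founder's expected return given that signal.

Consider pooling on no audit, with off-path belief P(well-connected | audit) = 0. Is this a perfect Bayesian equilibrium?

Yes

At the pooled signal (no audit) the VC holds the prior 1/4 and pays 1/4·146 + 3/4·66 = 86. Off-path (audit) belief 0 gives 0·146 + 1·66 = 66.
Well-connected: no audit gives 86 − 15 = 71; audit gives 66 − 20 = 46. Stays. ✓
Unconnected: no audit gives 86 − 13 = 73; audit gives 66 − 42 = 24. Stays. ✓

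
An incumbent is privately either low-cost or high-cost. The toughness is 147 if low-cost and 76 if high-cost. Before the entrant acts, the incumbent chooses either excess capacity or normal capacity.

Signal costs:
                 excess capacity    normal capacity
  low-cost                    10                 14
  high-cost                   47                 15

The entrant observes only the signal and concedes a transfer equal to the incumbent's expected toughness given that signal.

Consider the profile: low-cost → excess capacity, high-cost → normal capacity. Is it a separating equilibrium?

No

Under separation the entrant infers type exactly: excess capacity → low-cost (pays 147), normal capacity → high-cost (pays 76).
Low-cost: excess capacity gives 147 − 10 = 137; normal capacity gives 76 − 14 = 62. No deviation. ✓
High-cost: normal capacity gives 76 − 15 = 61; excess capacity gives 147 − 47 = 100. Would deviate. ✗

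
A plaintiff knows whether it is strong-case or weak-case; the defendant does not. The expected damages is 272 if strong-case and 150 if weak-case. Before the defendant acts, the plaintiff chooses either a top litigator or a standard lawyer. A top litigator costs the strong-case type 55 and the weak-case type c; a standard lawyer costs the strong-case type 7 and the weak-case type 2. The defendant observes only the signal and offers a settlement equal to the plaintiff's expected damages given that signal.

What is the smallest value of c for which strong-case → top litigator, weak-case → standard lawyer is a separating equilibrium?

Under separation: top litigator → strong-case (pays 272); standard lawyer → weak-case (pays 150).
Strong-case: 272 − 55 = 217 ≥ 150 − 7 = 143. Holds regardless of c. ✓
Weak-case: 150 − 2 ≥ 272 − c, so c ≥ 272 − 148 = 124.

124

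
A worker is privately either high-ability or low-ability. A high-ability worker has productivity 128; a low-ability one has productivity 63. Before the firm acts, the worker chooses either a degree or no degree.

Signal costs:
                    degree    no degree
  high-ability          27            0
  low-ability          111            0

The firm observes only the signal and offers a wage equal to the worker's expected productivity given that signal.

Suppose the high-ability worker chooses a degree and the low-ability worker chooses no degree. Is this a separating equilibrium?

If types separate, degree earns payment 128 and no degree earns 63.
High-ability: degree gives 128 − 27 = 101; no degree gives 63 − 0 = 63. No deviation. ✓
Low-ability: no degree gives 63 − 0 = 63; degree gives 128 − 111 = 17. No deviation. ✓
Neither type gains from mimicking the other.

Yes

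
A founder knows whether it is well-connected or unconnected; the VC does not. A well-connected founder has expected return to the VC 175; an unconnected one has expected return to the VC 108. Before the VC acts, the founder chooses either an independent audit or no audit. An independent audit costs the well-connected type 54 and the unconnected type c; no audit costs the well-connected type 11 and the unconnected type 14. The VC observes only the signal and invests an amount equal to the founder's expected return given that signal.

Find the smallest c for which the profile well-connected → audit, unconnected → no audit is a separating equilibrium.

81

Under separation: audit → well-connected (pays 175); no audit → unconnected (pays 108).
Well-connected: 175 − 54 = 121 ≥ 108 − 11 = 97. Holds regardless of c. ✓
Unconnected: 108 − 14 ≥ 175 − c, so c ≥ 175 − 94 = 81.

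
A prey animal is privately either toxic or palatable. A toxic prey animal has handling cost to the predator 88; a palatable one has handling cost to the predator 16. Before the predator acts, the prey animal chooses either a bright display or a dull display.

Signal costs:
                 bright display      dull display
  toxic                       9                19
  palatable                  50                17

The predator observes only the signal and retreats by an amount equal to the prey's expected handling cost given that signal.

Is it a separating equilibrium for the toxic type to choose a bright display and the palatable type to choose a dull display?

Under separation the predator infers type exactly: bright display → toxic (pays 88), dull display → palatable (pays 16).
Toxic: bright display gives 88 − 9 = 79; dull display gives 16 − 19 = -3. No deviation. ✓
Palatable: dull display gives 16 − 17 = -1; bright display gives 88 − 50 = 38. Would deviate. ✗

No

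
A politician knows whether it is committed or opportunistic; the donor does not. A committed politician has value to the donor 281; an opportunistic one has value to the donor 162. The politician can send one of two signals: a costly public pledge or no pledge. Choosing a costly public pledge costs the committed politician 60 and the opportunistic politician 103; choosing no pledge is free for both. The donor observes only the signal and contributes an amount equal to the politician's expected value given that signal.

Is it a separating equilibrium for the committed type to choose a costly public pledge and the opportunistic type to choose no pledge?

Under separation the donor infers type exactly: pledge → committed (pays 281), no pledge → opportunistic (pays 162).
Committed: pledge gives 281 − 60 = 221; no pledge gives 162 − 0 = 162. No deviation. ✓
Opportunistic: no pledge gives 162 − 0 = 162; pledge gives 281 − 103 = 178. Would deviate. ✗

No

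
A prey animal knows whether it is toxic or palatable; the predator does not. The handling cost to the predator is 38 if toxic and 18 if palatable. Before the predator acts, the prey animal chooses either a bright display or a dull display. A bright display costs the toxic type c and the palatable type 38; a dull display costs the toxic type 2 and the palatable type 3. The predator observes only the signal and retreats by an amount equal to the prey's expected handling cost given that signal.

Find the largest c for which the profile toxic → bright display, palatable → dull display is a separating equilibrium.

22

Under separation: bright display → toxic (pays 38); dull display → palatable (pays 18).
Palatable: 18 − 3 = 15 ≥ 38 − 38 = 0. Holds regardless of c. ✓
Toxic: 38 − c ≥ 18 − 2, so c ≤ 38 − 16 = 22.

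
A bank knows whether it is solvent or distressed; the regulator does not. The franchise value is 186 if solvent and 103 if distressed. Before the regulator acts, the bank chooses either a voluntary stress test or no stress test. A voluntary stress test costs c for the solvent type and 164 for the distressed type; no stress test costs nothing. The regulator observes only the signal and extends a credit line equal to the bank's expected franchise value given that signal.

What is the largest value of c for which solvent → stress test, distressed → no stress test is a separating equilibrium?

Under separation: stress test → solvent (pays 186); no stress test → distressed (pays 103).
Distressed: 103 − 0 = 103 ≥ 186 − 164 = 22. Holds regardless of c. ✓
Solvent: 186 − c ≥ 103 − 0, so c ≤ 186 − 103 = 83.

83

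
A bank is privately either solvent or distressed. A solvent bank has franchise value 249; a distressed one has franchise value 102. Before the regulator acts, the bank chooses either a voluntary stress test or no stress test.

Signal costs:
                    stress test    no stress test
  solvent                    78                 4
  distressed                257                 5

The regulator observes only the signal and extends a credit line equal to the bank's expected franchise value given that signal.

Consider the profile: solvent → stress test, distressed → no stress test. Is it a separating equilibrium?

If types separate, stress test earns payment 249 and no stress test earns 102.
Solvent: stress test gives 249 − 78 = 171; no stress test gives 102 − 4 = 98. No deviation. ✓
Distressed: no stress test gives 102 − 5 = 97; stress test gives 249 − 257 = -8. No deviation. ✓
Neither type gains from mimicking the other.

Yes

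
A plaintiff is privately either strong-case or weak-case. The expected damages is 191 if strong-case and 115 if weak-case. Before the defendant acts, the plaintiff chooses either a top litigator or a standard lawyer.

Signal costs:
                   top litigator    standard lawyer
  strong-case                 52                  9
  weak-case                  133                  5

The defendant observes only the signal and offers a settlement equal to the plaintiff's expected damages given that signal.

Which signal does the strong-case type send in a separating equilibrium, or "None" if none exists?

Try strong-case → top litigator, weak-case → standard lawyer:
  If types separate, top litigator earns payment 191 and standard lawyer earns 115.
  Strong-case: top litigator gives 191 − 52 = 139; standard lawyer gives 115 − 9 = 106. No deviation. ✓
  Weak-case: standard lawyer gives 115 − 5 = 110; top litigator gives 191 − 133 = 58. No deviation. ✓
Both hold — the strong-case type sends top litigator.

top litigator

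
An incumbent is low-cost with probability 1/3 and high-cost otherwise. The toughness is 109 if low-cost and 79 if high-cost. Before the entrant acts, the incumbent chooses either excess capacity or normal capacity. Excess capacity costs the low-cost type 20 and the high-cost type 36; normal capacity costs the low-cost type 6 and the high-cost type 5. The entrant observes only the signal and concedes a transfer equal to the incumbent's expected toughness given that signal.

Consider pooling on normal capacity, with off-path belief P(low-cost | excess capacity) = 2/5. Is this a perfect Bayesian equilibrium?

Yes

At the pooled signal (normal capacity) the entrant holds the prior 1/3 and pays 1/3·109 + 2/3·79 = 89. Off-path (excess capacity) belief 2/5 gives 2/5·109 + 3/5·79 = 91.
Low-cost: normal capacity gives 89 − 6 = 83; excess capacity gives 91 − 20 = 71. Stays. ✓
High-cost: normal capacity gives 89 − 5 = 84; excess capacity gives 91 − 36 = 55. Stays. ✓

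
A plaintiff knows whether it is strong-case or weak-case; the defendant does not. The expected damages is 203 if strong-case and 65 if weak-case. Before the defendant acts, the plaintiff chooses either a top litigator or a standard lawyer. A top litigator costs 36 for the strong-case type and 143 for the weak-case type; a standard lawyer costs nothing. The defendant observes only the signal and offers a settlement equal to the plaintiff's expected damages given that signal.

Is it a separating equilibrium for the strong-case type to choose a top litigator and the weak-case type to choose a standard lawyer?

If types separate, top litigator earns payment 203 and standard lawyer earns 65.
Strong-case: top litigator gives 203 − 36 = 167; standard lawyer gives 65 − 0 = 65. No deviation. ✓
Weak-case: standard lawyer gives 65 − 0 = 65; top litigator gives 203 − 143 = 60. No deviation. ✓
Both incentive constraints hold.

Yes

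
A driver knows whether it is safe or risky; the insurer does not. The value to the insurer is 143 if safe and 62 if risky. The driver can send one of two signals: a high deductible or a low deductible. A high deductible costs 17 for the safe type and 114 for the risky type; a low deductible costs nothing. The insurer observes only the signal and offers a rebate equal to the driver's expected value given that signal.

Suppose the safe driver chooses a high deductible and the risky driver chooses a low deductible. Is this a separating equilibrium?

If types separate, high deductible earns payment 143 and low deductible earns 62.
Safe: high deductible gives 143 − 17 = 126; low deductible gives 62 − 0 = 62. No deviation. ✓
Risky: low deductible gives 62 − 0 = 62; high deductible gives 143 − 114 = 29. No deviation. ✓
Both incentive constraints hold.

Yes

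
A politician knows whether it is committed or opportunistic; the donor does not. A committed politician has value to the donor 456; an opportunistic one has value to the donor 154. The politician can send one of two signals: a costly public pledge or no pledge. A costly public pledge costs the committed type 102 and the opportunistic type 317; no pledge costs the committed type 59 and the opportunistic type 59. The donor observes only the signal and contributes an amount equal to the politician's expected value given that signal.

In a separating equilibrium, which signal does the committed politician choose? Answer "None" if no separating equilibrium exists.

None

Try committed → pledge, opportunistic → no pledge:
  If types separate, pledge earns payment 456 and no pledge earns 154.
  Committed: pledge gives 456 − 102 = 354; no pledge gives 154 − 59 = 95. No deviation. ✓
  Opportunistic: no pledge gives 154 − 59 = 95; pledge gives 456 − 317 = 139. Would deviate. ✗
Try committed → no pledge, opportunistic → pledge:
  If types separate, no pledge earns payment 456 and pledge earns 154.
  Committed: no pledge gives 456 − 59 = 397; pledge gives 154 − 102 = 52. No deviation. ✓
  Opportunistic: pledge gives 154 − 317 = -163; no pledge gives 456 − 59 = 397. Would deviate. ✗
Neither assignment is incentive-compatible.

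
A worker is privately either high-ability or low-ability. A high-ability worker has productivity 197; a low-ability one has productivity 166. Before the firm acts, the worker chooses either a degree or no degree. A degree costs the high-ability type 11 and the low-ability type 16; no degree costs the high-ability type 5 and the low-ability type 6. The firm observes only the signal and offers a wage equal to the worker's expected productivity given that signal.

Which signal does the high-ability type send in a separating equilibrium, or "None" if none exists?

None

Try high-ability → degree, low-ability → no degree:
  If types separate, degree earns payment 197 and no degree earns 166.
  High-ability: degree gives 197 − 11 = 186; no degree gives 166 − 5 = 161. No deviation. ✓
  Low-ability: no degree gives 166 − 6 = 160; degree gives 197 − 16 = 181. Would deviate. ✗
Try high-ability → no degree, low-ability → degree:
  If types separate, no degree earns payment 197 and degree earns 166.
  High-ability: no degree gives 197 − 5 = 192; degree gives 166 − 11 = 155. No deviation. ✓
  Low-ability: degree gives 166 − 16 = 150; no degree gives 197 − 6 = 191. Would deviate. ✗
Neither assignment is incentive-compatible.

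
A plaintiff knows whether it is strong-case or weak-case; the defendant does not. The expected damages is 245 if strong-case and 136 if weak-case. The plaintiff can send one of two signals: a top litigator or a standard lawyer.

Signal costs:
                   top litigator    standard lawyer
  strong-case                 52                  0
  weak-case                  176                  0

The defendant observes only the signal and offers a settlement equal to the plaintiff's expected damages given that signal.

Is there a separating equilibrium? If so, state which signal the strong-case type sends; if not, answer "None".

top litigator

Try strong-case → top litigator, weak-case → standard lawyer:
  Under separation the defendant infers type exactly: top litigator → strong-case (pays 245), standard lawyer → weak-case (pays 136).
  Strong-case: top litigator gives 245 − 52 = 193; standard lawyer gives 136 − 0 = 136. No deviation. ✓
  Weak-case: standard lawyer gives 136 − 0 = 136; top litigator gives 245 − 176 = 69. No deviation. ✓
Both hold — the strong-case type sends top litigator.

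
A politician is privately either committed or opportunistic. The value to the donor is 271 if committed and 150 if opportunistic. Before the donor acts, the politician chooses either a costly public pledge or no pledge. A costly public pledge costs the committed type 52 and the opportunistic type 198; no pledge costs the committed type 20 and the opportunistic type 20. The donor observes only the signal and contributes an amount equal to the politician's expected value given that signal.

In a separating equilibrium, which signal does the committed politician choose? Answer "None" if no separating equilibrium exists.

pledge

Try committed → pledge, opportunistic → no pledge:
  Under separation the donor infers type exactly: pledge → committed (pays 271), no pledge → opportunistic (pays 150).
  Committed: pledge gives 271 − 52 = 219; no pledge gives 150 − 20 = 130. No deviation. ✓
  Opportunistic: no pledge gives 150 − 20 = 130; pledge gives 271 − 198 = 73. No deviation. ✓
Both hold — the committed type sends pledge.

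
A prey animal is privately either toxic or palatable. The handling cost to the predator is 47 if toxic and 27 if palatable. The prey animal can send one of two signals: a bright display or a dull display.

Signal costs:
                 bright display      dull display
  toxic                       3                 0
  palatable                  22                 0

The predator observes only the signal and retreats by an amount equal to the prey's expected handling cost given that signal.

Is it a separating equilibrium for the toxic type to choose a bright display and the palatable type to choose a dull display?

If types separate, bright display earns payment 47 and dull display earns 27.
Toxic: bright display gives 47 − 3 = 44; dull display gives 27 − 0 = 27. No deviation. ✓
Palatable: dull display gives 27 − 0 = 27; bright display gives 47 − 22 = 25. No deviation. ✓
Both incentive constraints hold.

Yes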